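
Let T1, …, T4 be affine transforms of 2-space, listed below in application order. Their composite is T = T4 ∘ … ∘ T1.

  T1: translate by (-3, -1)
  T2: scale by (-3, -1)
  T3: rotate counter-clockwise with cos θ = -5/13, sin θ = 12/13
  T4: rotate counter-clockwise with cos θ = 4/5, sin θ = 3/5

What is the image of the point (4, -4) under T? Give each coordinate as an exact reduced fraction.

T1 translate by (-3, -1): (4, -4) → (1, -5)
T2 scale by (-3, -1): (1, -5) → (-3, 5)
T3 rotate counter-clockwise with cos θ = -5/13, sin θ = 12/13: (-3, 5) → (-45/13, -61/13)
T4 rotate counter-clockwise with cos θ = 4/5, sin θ = 3/5: (-45/13, -61/13) → (3/65, -379/65)

T(p) = (3/65, -379/65)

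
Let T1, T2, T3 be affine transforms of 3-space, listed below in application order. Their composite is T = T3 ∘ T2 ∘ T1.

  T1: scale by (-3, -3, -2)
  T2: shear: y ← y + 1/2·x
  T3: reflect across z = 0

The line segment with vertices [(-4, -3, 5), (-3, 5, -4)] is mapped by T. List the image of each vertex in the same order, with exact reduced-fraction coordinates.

image vertices: (12, 15, 10), (9, -21/2, -8)

T1 scale by (-3, -3, -2): (-4, -3, 5) → (12, 9, -10); (-3, 5, -4) → (9, -15, 8)
T2 shear: y ← y + 1/2·x: (12, 9, -10) → (12, 15, -10); (9, -15, 8) → (9, -21/2, 8)
T3 reflect across z = 0: (12, 15, -10) → (12, 15, 10); (9, -21/2, 8) → (9, -21/2, -8)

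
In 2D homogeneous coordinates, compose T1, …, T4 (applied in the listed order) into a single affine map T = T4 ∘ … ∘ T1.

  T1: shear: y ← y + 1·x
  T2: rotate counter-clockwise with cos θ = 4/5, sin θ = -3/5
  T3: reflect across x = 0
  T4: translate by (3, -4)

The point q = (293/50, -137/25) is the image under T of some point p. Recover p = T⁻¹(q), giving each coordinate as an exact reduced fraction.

p = (-7/5, -3/2)

T1 = [1 0 0; 1 1 0; 0 0 1]
T2·T1 = [7/5 3/5 0; 1/5 4/5 0; 0 0 1]
T3·…·T1 = [-7/5 -3/5 0; 1/5 4/5 0; 0 0 1]
T4·…·T1 = [-7/5 -3/5 3; 1/5 4/5 -4; 0 0 1]
det M = -1; M⁻¹ = [-4/5 -3/5 0; 1/5 7/5 5; 0 0 1]
M⁻¹ · (293/50, -137/25)ᵀ = (-7/5, -3/2)ᵀ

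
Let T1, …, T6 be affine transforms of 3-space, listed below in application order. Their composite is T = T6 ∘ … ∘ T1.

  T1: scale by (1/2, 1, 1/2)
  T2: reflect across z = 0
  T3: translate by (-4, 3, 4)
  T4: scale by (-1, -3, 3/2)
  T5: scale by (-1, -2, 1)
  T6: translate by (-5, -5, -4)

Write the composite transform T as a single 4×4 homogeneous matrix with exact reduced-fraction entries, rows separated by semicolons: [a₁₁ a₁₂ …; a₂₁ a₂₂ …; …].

T = [1/2 0 0 -9; 0 6 0 13; 0 0 -3/4 2; 0 0 0 1]

T1 = [1/2 0 0 0; 0 1 0 0; 0 0 1/2 0; 0 0 0 1]
T2·T1 = [1/2 0 0 0; 0 1 0 0; 0 0 -1/2 0; 0 0 0 1]
T3·…·T1 = [1/2 0 0 -4; 0 1 0 3; 0 0 -1/2 4; 0 0 0 1]
T4·…·T1 = [-1/2 0 0 4; 0 -3 0 -9; 0 0 -3/4 6; 0 0 0 1]
T5·…·T1 = [1/2 0 0 -4; 0 6 0 18; 0 0 -3/4 6; 0 0 0 1]
T6·…·T1 = [1/2 0 0 -9; 0 6 0 13; 0 0 -3/4 2; 0 0 0 1]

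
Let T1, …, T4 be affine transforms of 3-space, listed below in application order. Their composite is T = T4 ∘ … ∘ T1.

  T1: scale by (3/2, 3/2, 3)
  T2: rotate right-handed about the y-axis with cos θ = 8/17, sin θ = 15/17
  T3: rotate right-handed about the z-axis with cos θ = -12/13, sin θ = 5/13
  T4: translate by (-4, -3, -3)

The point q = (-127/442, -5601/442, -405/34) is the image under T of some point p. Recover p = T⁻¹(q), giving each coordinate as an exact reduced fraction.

p = (3, 5, -7/2)

T1 = [3/2 0 0 0; 0 3/2 0 0; 0 0 3 0; 0 0 0 1]
T2·T1 = [12/17 0 45/17 0; 0 3/2 0 0; -45/34 0 24/17 0; 0 0 0 1]
T3·…·T1 = [-144/221 -15/26 -540/221 0; 60/221 -18/13 225/221 0; -45/34 0 24/17 0; 0 0 0 1]
T4·…·T1 = [-144/221 -15/26 -540/221 -4; 60/221 -18/13 225/221 -3; -45/34 0 24/17 -3; 0 0 0 1]
det M = 27/4; M⁻¹ = [-64/221 80/663 -10/17 -566/221; -10/39 -8/13 0 -112/39; -60/221 25/221 8/51 -61/221; 0 0 0 1]
M⁻¹ · (-127/442, -5601/442, -405/34)ᵀ = (3, 5, -7/2)ᵀ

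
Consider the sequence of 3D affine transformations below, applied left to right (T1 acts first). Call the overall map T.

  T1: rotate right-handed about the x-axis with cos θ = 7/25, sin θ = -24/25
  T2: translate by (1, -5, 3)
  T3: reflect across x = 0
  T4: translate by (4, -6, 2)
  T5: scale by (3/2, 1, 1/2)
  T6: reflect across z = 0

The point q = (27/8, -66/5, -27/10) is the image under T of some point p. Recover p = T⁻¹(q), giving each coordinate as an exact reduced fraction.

T1 = [1 0 0 0; 0 7/25 24/25 0; 0 -24/25 7/25 0; 0 0 0 1]
T2·T1 = [1 0 0 1; 0 7/25 24/25 -5; 0 -24/25 7/25 3; 0 0 0 1]
T3·…·T1 = [-1 0 0 -1; 0 7/25 24/25 -5; 0 -24/25 7/25 3; 0 0 0 1]
T4·…·T1 = [-1 0 0 3; 0 7/25 24/25 -11; 0 -24/25 7/25 5; 0 0 0 1]
T5·…·T1 = [-3/2 0 0 9/2; 0 7/25 24/25 -11; 0 -12/25 7/50 5/2; 0 0 0 1]
T6·…·T1 = [-3/2 0 0 9/2; 0 7/25 24/25 -11; 0 12/25 -7/50 -5/2; 0 0 0 1]
det M = 3/4; M⁻¹ = [-2/3 0 0 3; 0 7/25 48/25 197/25; 0 24/25 -14/25 229/25; 0 0 0 1]
M⁻¹ · (27/8, -66/5, -27/10)ᵀ = (3/4, -1, -2)ᵀ

p = (3/4, -1, -2)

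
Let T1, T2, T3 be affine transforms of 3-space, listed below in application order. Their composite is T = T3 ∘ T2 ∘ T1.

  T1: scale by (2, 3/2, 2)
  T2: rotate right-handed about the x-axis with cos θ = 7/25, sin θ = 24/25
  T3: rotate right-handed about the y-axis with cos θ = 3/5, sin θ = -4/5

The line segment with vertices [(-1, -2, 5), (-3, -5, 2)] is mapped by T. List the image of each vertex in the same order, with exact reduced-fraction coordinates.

image vertices: (-142/125, -261/25, -206/125), (158/125, -297/50, -1056/125)

T1 scale by (2, 3/2, 2): (-1, -2, 5) → (-2, -3, 10); (-3, -5, 2) → (-6, -15/2, 4)
T2 rotate right-handed about the x-axis with cos θ = 7/25, sin θ = 24/25: (-2, -3, 10) → (-2, -261/25, -2/25); (-6, -15/2, 4) → (-6, -297/50, -152/25)
T3 rotate right-handed about the y-axis with cos θ = 3/5, sin θ = -4/5: (-2, -261/25, -2/25) → (-142/125, -261/25, -206/125); (-6, -297/50, -152/25) → (158/125, -297/50, -1056/125)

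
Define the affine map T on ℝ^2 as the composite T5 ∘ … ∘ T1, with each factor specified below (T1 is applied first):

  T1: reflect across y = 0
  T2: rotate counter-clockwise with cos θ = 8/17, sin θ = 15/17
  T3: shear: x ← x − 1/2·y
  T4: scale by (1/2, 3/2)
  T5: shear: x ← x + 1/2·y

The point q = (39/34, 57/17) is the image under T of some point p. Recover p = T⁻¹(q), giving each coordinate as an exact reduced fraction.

p = (2, -1)

T1 = [1 0 0; 0 -1 0; 0 0 1]
T2·T1 = [8/17 15/17 0; 15/17 -8/17 0; 0 0 1]
T3·…·T1 = [1/34 19/17 0; 15/17 -8/17 0; 0 0 1]
T4·…·T1 = [1/68 19/34 0; 45/34 -12/17 0; 0 0 1]
T5·…·T1 = [23/34 7/34 0; 45/34 -12/17 0; 0 0 1]
det M = -3/4; M⁻¹ = [16/17 14/51 0; 30/17 -46/51 0; 0 0 1]
M⁻¹ · (39/34, 57/17)ᵀ = (2, -1)ᵀ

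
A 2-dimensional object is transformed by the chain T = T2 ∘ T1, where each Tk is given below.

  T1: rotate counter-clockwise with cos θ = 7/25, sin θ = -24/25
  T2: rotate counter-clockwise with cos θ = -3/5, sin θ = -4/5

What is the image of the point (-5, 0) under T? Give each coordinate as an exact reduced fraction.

T1 rotate counter-clockwise with cos θ = 7/25, sin θ = -24/25: (-5, 0) → (-7/5, 24/5)
T2 rotate counter-clockwise with cos θ = -3/5, sin θ = -4/5: (-7/5, 24/5) → (117/25, -44/25)

T(p) = (117/25, -44/25)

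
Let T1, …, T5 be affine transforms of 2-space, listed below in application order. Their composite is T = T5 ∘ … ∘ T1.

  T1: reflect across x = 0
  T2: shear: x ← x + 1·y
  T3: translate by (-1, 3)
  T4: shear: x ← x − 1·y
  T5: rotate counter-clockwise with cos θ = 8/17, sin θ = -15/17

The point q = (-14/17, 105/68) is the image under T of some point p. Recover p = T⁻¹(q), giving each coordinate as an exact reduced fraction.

p = (-9/4, -3)

T1 = [-1 0 0; 0 1 0; 0 0 1]
T2·T1 = [-1 1 0; 0 1 0; 0 0 1]
T3·…·T1 = [-1 1 -1; 0 1 3; 0 0 1]
T4·…·T1 = [-1 0 -4; 0 1 3; 0 0 1]
T5·…·T1 = [-8/17 15/17 13/17; 15/17 8/17 84/17; 0 0 1]
det M = -1; M⁻¹ = [-8/17 15/17 -4; 15/17 8/17 -3; 0 0 1]
M⁻¹ · (-14/17, 105/68)ᵀ = (-9/4, -3)ᵀ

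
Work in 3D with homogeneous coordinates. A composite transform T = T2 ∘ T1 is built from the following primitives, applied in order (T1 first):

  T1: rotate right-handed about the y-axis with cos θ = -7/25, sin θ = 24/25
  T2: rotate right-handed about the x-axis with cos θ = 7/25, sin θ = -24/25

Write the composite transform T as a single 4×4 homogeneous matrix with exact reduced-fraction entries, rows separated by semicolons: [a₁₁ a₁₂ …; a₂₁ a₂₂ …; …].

T = [-7/25 0 24/25 0; -576/625 7/25 -168/625 0; -168/625 -24/25 -49/625 0; 0 0 0 1]

T1 = [-7/25 0 24/25 0; 0 1 0 0; -24/25 0 -7/25 0; 0 0 0 1]
T2·T1 = [-7/25 0 24/25 0; -576/625 7/25 -168/625 0; -168/625 -24/25 -49/625 0; 0 0 0 1]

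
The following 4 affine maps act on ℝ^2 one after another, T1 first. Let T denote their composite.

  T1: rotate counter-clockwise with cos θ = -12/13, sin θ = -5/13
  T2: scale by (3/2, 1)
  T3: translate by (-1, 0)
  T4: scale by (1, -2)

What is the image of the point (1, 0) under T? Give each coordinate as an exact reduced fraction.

T(p) = (-31/13, 10/13)

T1 rotate counter-clockwise with cos θ = -12/13, sin θ = -5/13: (1, 0) → (-12/13, -5/13)
T2 scale by (3/2, 1): (-12/13, -5/13) → (-18/13, -5/13)
T3 translate by (-1, 0): (-18/13, -5/13) → (-31/13, -5/13)
T4 scale by (1, -2): (-31/13, -5/13) → (-31/13, 10/13)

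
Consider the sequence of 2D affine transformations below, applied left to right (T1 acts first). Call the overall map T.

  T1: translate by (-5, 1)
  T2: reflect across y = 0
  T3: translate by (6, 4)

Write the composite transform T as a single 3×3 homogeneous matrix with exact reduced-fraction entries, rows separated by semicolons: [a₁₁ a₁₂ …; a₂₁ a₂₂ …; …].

T = [1 0 1; 0 -1 3; 0 0 1]

T1 = [1 0 -5; 0 1 1; 0 0 1]
T2·T1 = [1 0 -5; 0 -1 -1; 0 0 1]
T3·…·T1 = [1 0 1; 0 -1 3; 0 0 1]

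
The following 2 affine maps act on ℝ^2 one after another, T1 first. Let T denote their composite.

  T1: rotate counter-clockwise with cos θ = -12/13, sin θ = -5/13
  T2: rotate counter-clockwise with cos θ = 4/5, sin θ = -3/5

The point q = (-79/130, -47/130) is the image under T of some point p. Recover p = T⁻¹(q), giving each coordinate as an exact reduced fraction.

p = (1/2, 1/2)

T1 = [-12/13 5/13 0; -5/13 -12/13 0; 0 0 1]
T2·T1 = [-63/65 -16/65 0; 16/65 -63/65 0; 0 0 1]
det M = 1; M⁻¹ = [-63/65 16/65 0; -16/65 -63/65 0; 0 0 1]
M⁻¹ · (-79/130, -47/130)ᵀ = (1/2, 1/2)ᵀ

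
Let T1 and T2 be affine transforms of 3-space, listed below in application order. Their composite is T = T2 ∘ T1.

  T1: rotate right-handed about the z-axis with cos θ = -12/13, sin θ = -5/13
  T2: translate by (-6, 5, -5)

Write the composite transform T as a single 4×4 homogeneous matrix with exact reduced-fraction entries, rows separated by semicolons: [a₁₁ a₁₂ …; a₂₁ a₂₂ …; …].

T1 = [-12/13 5/13 0 0; -5/13 -12/13 0 0; 0 0 1 0; 0 0 0 1]
T2·T1 = [-12/13 5/13 0 -6; -5/13 -12/13 0 5; 0 0 1 -5; 0 0 0 1]

T = [-12/13 5/13 0 -6; -5/13 -12/13 0 5; 0 0 1 -5; 0 0 0 1]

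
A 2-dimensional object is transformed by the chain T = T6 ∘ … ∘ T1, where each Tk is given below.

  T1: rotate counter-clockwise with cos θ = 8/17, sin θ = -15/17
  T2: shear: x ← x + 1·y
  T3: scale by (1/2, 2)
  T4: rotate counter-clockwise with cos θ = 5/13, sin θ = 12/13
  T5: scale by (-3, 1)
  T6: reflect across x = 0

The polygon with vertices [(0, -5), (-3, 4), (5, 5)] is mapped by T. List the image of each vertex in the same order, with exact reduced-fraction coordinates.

image vertices: (4035/442, -1090/221), (-9393/442, 1448/221), (240/17, 10/17)

T1 rotate counter-clockwise with cos θ = 8/17, sin θ = -15/17: (0, -5) → (-75/17, -40/17); (-3, 4) → (36/17, 77/17); (5, 5) → (115/17, -35/17)
T2 shear: x ← x + 1·y: (-75/17, -40/17) → (-115/17, -40/17); (36/17, 77/17) → (113/17, 77/17); (115/17, -35/17) → (80/17, -35/17)
T3 scale by (1/2, 2): (-115/17, -40/17) → (-115/34, -80/17); (113/17, 77/17) → (113/34, 154/17); (80/17, -35/17) → (40/17, -70/17)
T4 rotate counter-clockwise with cos θ = 5/13, sin θ = 12/13: (-115/34, -80/17) → (1345/442, -1090/221); (113/34, 154/17) → (-3131/442, 1448/221); (40/17, -70/17) → (80/17, 10/17)
T5 scale by (-3, 1): (1345/442, -1090/221) → (-4035/442, -1090/221); (-3131/442, 1448/221) → (9393/442, 1448/221); (80/17, 10/17) → (-240/17, 10/17)
T6 reflect across x = 0: (-4035/442, -1090/221) → (4035/442, -1090/221); (9393/442, 1448/221) → (-9393/442, 1448/221); (-240/17, 10/17) → (240/17, 10/17)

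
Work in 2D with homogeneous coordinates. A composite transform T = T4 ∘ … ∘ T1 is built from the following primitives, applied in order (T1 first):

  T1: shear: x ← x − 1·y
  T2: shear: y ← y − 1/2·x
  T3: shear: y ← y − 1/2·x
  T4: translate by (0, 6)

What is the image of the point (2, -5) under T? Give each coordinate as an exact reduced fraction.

T(p) = (7, -6)

T1 shear: x ← x − 1·y: (2, -5) → (7, -5)
T2 shear: y ← y − 1/2·x: (7, -5) → (7, -17/2)
T3 shear: y ← y − 1/2·x: (7, -17/2) → (7, -12)
T4 translate by (0, 6): (7, -12) → (7, -6)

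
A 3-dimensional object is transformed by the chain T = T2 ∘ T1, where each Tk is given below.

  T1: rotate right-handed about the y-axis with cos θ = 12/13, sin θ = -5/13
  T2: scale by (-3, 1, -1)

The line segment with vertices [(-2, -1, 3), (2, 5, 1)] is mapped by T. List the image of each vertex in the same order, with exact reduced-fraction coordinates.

T1 rotate right-handed about the y-axis with cos θ = 12/13, sin θ = -5/13: (-2, -1, 3) → (-3, -1, 2); (2, 5, 1) → (19/13, 5, 22/13)
T2 scale by (-3, 1, -1): (-3, -1, 2) → (9, -1, -2); (19/13, 5, 22/13) → (-57/13, 5, -22/13)

image vertices: (9, -1, -2), (-57/13, 5, -22/13)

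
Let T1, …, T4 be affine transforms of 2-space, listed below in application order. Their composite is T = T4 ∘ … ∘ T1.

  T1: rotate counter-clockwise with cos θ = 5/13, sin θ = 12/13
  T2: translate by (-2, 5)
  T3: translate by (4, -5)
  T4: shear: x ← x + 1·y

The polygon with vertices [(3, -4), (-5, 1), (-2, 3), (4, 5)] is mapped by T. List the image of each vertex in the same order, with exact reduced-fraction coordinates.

T1 rotate counter-clockwise with cos θ = 5/13, sin θ = 12/13: (3, -4) → (63/13, 16/13); (-5, 1) → (-37/13, -55/13); (-2, 3) → (-46/13, -9/13); (4, 5) → (-40/13, 73/13)
T2 translate by (-2, 5): (63/13, 16/13) → (37/13, 81/13); (-37/13, -55/13) → (-63/13, 10/13); (-46/13, -9/13) → (-72/13, 56/13); (-40/13, 73/13) → (-66/13, 138/13)
T3 translate by (4, -5): (37/13, 81/13) → (89/13, 16/13); (-63/13, 10/13) → (-11/13, -55/13); (-72/13, 56/13) → (-20/13, -9/13); (-66/13, 138/13) → (-14/13, 73/13)
T4 shear: x ← x + 1·y: (89/13, 16/13) → (105/13, 16/13); (-11/13, -55/13) → (-66/13, -55/13); (-20/13, -9/13) → (-29/13, -9/13); (-14/13, 73/13) → (59/13, 73/13)

image vertices: (105/13, 16/13), (-66/13, -55/13), (-29/13, -9/13), (59/13, 73/13)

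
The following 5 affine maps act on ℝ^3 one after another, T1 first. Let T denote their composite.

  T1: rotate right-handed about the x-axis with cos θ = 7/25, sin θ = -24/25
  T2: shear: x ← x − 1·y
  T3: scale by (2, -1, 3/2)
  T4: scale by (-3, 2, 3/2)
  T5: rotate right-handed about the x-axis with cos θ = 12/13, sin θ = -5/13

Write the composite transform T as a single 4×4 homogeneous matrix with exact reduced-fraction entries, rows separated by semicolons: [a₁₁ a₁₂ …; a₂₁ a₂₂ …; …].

T = [-6 42/25 144/25 0; 0 -438/325 -153/100 0; 0 -578/325 33/25 0; 0 0 0 1]

T1 = [1 0 0 0; 0 7/25 24/25 0; 0 -24/25 7/25 0; 0 0 0 1]
T2·T1 = [1 -7/25 -24/25 0; 0 7/25 24/25 0; 0 -24/25 7/25 0; 0 0 0 1]
T3·…·T1 = [2 -14/25 -48/25 0; 0 -7/25 -24/25 0; 0 -36/25 21/50 0; 0 0 0 1]
T4·…·T1 = [-6 42/25 144/25 0; 0 -14/25 -48/25 0; 0 -54/25 63/100 0; 0 0 0 1]
T5·…·T1 = [-6 42/25 144/25 0; 0 -438/325 -153/100 0; 0 -578/325 33/25 0; 0 0 0 1]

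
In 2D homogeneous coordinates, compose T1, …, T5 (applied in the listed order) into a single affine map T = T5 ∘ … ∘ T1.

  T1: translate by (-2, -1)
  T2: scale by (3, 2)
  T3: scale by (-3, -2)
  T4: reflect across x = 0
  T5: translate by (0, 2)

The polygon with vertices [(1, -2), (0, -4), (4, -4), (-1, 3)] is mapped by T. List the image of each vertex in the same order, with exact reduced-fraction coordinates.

image vertices: (-9, 14), (-18, 22), (18, 22), (-27, -6)

T1 translate by (-2, -1): (1, -2) → (-1, -3); (0, -4) → (-2, -5); (4, -4) → (2, -5); (-1, 3) → (-3, 2)
T2 scale by (3, 2): (-1, -3) → (-3, -6); (-2, -5) → (-6, -10); (2, -5) → (6, -10); (-3, 2) → (-9, 4)
T3 scale by (-3, -2): (-3, -6) → (9, 12); (-6, -10) → (18, 20); (6, -10) → (-18, 20); (-9, 4) → (27, -8)
T4 reflect across x = 0: (9, 12) → (-9, 12); (18, 20) → (-18, 20); (-18, 20) → (18, 20); (27, -8) → (-27, -8)
T5 translate by (0, 2): (-9, 12) → (-9, 14); (-18, 20) → (-18, 22); (18, 20) → (18, 22); (-27, -8) → (-27, -6)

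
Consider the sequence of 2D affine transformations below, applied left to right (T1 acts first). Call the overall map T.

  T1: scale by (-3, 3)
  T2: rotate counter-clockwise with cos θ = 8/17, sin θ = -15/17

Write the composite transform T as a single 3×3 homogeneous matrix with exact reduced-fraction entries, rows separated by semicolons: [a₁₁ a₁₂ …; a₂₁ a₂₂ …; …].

T1 = [-3 0 0; 0 3 0; 0 0 1]
T2·T1 = [-24/17 45/17 0; 45/17 24/17 0; 0 0 1]

T = [-24/17 45/17 0; 45/17 24/17 0; 0 0 1]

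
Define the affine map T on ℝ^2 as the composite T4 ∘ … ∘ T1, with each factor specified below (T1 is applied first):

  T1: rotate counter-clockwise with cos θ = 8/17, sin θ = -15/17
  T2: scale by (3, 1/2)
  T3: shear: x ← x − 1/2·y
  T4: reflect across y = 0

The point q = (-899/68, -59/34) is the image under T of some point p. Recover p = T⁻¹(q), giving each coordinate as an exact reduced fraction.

T1 = [8/17 15/17 0; -15/17 8/17 0; 0 0 1]
T2·T1 = [24/17 45/17 0; -15/34 4/17 0; 0 0 1]
T3·…·T1 = [111/68 43/17 0; -15/34 4/17 0; 0 0 1]
T4·…·T1 = [111/68 43/17 0; 15/34 -4/17 0; 0 0 1]
det M = -3/2; M⁻¹ = [8/51 86/51 0; 5/17 -37/34 0; 0 0 1]
M⁻¹ · (-899/68, -59/34)ᵀ = (-5, -2)ᵀ

p = (-5, -2)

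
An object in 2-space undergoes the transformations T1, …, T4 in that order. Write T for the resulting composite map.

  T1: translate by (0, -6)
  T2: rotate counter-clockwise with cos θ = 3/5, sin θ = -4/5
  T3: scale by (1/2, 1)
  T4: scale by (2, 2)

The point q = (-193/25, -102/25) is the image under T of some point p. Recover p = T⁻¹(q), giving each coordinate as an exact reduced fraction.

T1 = [1 0 0; 0 1 -6; 0 0 1]
T2·T1 = [3/5 4/5 -24/5; -4/5 3/5 -18/5; 0 0 1]
T3·…·T1 = [3/10 2/5 -12/5; -4/5 3/5 -18/5; 0 0 1]
T4·…·T1 = [3/5 4/5 -24/5; -8/5 6/5 -36/5; 0 0 1]
det M = 2; M⁻¹ = [3/5 -2/5 0; 4/5 3/10 6; 0 0 1]
M⁻¹ · (-193/25, -102/25)ᵀ = (-3, -7/5)ᵀ

p = (-3, -7/5)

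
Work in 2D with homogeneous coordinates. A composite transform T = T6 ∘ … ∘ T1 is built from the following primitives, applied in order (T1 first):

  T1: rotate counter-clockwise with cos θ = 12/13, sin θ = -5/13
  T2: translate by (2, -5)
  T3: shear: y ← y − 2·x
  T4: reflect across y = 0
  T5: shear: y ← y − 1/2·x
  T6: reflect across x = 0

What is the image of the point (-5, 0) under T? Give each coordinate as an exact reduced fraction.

T1 rotate counter-clockwise with cos θ = 12/13, sin θ = -5/13: (-5, 0) → (-60/13, 25/13)
T2 translate by (2, -5): (-60/13, 25/13) → (-34/13, -40/13)
T3 shear: y ← y − 2·x: (-34/13, -40/13) → (-34/13, 28/13)
T4 reflect across y = 0: (-34/13, 28/13) → (-34/13, -28/13)
T5 shear: y ← y − 1/2·x: (-34/13, -28/13) → (-34/13, -11/13)
T6 reflect across x = 0: (-34/13, -11/13) → (34/13, -11/13)

T(p) = (34/13, -11/13)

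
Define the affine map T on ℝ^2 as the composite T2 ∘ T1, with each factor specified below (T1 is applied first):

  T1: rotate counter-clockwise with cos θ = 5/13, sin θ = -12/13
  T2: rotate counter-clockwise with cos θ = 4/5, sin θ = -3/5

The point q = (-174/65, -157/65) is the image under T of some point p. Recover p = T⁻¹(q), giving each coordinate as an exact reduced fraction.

T1 = [5/13 12/13 0; -12/13 5/13 0; 0 0 1]
T2·T1 = [-16/65 63/65 0; -63/65 -16/65 0; 0 0 1]
det M = 1; M⁻¹ = [-16/65 -63/65 0; 63/65 -16/65 0; 0 0 1]
M⁻¹ · (-174/65, -157/65)ᵀ = (3, -2)ᵀ

p = (3, -2)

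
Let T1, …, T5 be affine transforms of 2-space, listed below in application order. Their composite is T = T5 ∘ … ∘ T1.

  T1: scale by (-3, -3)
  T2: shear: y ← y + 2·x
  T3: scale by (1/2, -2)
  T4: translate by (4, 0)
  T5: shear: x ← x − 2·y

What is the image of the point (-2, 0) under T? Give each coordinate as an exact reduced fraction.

T1 scale by (-3, -3): (-2, 0) → (6, 0)
T2 shear: y ← y + 2·x: (6, 0) → (6, 12)
T3 scale by (1/2, -2): (6, 12) → (3, -24)
T4 translate by (4, 0): (3, -24) → (7, -24)
T5 shear: x ← x − 2·y: (7, -24) → (55, -24)

T(p) = (55, -24)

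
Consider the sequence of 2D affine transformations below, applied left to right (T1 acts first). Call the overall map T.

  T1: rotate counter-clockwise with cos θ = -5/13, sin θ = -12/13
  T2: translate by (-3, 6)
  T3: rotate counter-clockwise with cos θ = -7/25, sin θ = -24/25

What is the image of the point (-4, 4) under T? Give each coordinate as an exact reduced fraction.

T1 rotate counter-clockwise with cos θ = -5/13, sin θ = -12/13: (-4, 4) → (68/13, 28/13)
T2 translate by (-3, 6): (68/13, 28/13) → (29/13, 106/13)
T3 rotate counter-clockwise with cos θ = -7/25, sin θ = -24/25: (29/13, 106/13) → (2341/325, -1438/325)

T(p) = (2341/325, -1438/325)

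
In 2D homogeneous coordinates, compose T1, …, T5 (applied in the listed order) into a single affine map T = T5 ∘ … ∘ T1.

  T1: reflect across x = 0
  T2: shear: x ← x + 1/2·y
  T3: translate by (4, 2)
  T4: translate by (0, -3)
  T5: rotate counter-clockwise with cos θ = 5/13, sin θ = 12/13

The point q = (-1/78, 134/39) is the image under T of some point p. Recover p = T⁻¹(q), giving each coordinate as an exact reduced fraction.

T1 = [-1 0 0; 0 1 0; 0 0 1]
T2·T1 = [-1 1/2 0; 0 1 0; 0 0 1]
T3·…·T1 = [-1 1/2 4; 0 1 2; 0 0 1]
T4·…·T1 = [-1 1/2 4; 0 1 -1; 0 0 1]
T5·…·T1 = [-5/13 -19/26 32/13; -12/13 11/13 43/13; 0 0 1]
det M = -1; M⁻¹ = [-11/13 -19/26 9/2; -12/13 5/13 1; 0 0 1]
M⁻¹ · (-1/78, 134/39)ᵀ = (2, 7/3)ᵀ

p = (2, 7/3)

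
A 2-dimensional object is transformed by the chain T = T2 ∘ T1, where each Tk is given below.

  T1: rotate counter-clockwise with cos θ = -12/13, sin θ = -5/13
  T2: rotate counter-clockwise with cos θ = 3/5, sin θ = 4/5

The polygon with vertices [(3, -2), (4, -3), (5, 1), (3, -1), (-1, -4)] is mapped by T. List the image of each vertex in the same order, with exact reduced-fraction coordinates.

T1 rotate counter-clockwise with cos θ = -12/13, sin θ = -5/13: (3, -2) → (-46/13, 9/13); (4, -3) → (-63/13, 16/13); (5, 1) → (-55/13, -37/13); (3, -1) → (-41/13, -3/13); (-1, -4) → (-8/13, 53/13)
T2 rotate counter-clockwise with cos θ = 3/5, sin θ = 4/5: (-46/13, 9/13) → (-174/65, -157/65); (-63/13, 16/13) → (-253/65, -204/65); (-55/13, -37/13) → (-17/65, -331/65); (-41/13, -3/13) → (-111/65, -173/65); (-8/13, 53/13) → (-236/65, 127/65)

image vertices: (-174/65, -157/65), (-253/65, -204/65), (-17/65, -331/65), (-111/65, -173/65), (-236/65, 127/65)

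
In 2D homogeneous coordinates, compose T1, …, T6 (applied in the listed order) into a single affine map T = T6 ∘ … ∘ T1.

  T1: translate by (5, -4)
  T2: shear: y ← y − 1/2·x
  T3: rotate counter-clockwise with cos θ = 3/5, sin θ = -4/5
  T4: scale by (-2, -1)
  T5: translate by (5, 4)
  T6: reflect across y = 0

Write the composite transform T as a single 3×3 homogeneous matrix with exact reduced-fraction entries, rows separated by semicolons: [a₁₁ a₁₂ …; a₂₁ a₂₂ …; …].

T = [-2/5 -8/5 47/5; -11/10 3/5 -119/10; 0 0 1]

T1 = [1 0 5; 0 1 -4; 0 0 1]
T2·T1 = [1 0 5; -1/2 1 -13/2; 0 0 1]
T3·…·T1 = [1/5 4/5 -11/5; -11/10 3/5 -79/10; 0 0 1]
T4·…·T1 = [-2/5 -8/5 22/5; 11/10 -3/5 79/10; 0 0 1]
T5·…·T1 = [-2/5 -8/5 47/5; 11/10 -3/5 119/10; 0 0 1]
T6·…·T1 = [-2/5 -8/5 47/5; -11/10 3/5 -119/10; 0 0 1]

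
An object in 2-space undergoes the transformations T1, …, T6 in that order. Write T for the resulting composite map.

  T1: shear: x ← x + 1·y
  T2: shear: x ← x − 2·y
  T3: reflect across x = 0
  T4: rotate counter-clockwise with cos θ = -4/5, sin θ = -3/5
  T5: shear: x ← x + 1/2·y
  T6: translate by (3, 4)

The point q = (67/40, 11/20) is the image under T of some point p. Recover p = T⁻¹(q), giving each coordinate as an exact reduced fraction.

T1 = [1 1 0; 0 1 0; 0 0 1]
T2·T1 = [1 -1 0; 0 1 0; 0 0 1]
T3·…·T1 = [-1 1 0; 0 1 0; 0 0 1]
T4·…·T1 = [4/5 -1/5 0; 3/5 -7/5 0; 0 0 1]
T5·…·T1 = [11/10 -9/10 0; 3/5 -7/5 0; 0 0 1]
T6·…·T1 = [11/10 -9/10 3; 3/5 -7/5 4; 0 0 1]
det M = -1; M⁻¹ = [7/5 -9/10 -3/5; 3/5 -11/10 13/5; 0 0 1]
M⁻¹ · (67/40, 11/20)ᵀ = (5/4, 3)ᵀ

p = (5/4, 3)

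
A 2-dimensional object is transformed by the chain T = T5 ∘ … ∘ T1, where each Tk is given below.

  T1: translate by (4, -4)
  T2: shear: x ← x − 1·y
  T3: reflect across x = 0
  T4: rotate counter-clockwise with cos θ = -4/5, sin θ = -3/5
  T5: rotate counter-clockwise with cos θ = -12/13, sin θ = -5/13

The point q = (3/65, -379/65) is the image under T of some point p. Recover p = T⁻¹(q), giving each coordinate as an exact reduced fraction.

p = (-2, 1)

T1 = [1 0 4; 0 1 -4; 0 0 1]
T2·T1 = [1 -1 8; 0 1 -4; 0 0 1]
T3·…·T1 = [-1 1 -8; 0 1 -4; 0 0 1]
T4·…·T1 = [4/5 -1/5 4; 3/5 -7/5 8; 0 0 1]
T5·…·T1 = [-33/65 -23/65 -8/13; -56/65 89/65 -116/13; 0 0 1]
det M = -1; M⁻¹ = [-89/65 -23/65 -4; -56/65 33/65 4; 0 0 1]
M⁻¹ · (3/65, -379/65)ᵀ = (-2, 1)ᵀ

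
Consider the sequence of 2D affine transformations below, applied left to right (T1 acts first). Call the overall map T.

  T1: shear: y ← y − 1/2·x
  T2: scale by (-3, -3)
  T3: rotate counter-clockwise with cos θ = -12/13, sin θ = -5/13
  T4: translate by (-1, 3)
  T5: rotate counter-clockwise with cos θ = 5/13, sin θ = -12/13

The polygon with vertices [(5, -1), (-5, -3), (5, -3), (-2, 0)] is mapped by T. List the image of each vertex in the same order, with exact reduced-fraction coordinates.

T1 shear: y ← y − 1/2·x: (5, -1) → (5, -7/2); (-5, -3) → (-5, -1/2); (5, -3) → (5, -11/2); (-2, 0) → (-2, 1)
T2 scale by (-3, -3): (5, -7/2) → (-15, 21/2); (-5, -1/2) → (15, 3/2); (5, -11/2) → (-15, 33/2); (-2, 1) → (6, -3)
T3 rotate counter-clockwise with cos θ = -12/13, sin θ = -5/13: (-15, 21/2) → (465/26, -51/13); (15, 3/2) → (-345/26, -93/13); (-15, 33/2) → (525/26, -123/13); (6, -3) → (-87/13, 6/13)
T4 translate by (-1, 3): (465/26, -51/13) → (439/26, -12/13); (-345/26, -93/13) → (-371/26, -54/13); (525/26, -123/13) → (499/26, -84/13); (-87/13, 6/13) → (-100/13, 45/13)
T5 rotate counter-clockwise with cos θ = 5/13, sin θ = -12/13: (439/26, -12/13) → (1907/338, -2694/169); (-371/26, -54/13) → (-3151/338, 1956/169); (499/26, -84/13) → (479/338, -3414/169); (-100/13, 45/13) → (40/169, 1425/169)

image vertices: (1907/338, -2694/169), (-3151/338, 1956/169), (479/338, -3414/169), (40/169, 1425/169)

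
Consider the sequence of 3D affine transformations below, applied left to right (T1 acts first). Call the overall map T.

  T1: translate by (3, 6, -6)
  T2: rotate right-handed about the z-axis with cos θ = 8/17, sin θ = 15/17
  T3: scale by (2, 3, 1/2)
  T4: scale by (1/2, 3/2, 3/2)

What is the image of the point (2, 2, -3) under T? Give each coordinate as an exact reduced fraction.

T(p) = (-80/17, 1251/34, -27/4)

T1 translate by (3, 6, -6): (2, 2, -3) → (5, 8, -9)
T2 rotate right-handed about the z-axis with cos θ = 8/17, sin θ = 15/17: (5, 8, -9) → (-80/17, 139/17, -9)
T3 scale by (2, 3, 1/2): (-80/17, 139/17, -9) → (-160/17, 417/17, -9/2)
T4 scale by (1/2, 3/2, 3/2): (-160/17, 417/17, -9/2) → (-80/17, 1251/34, -27/4)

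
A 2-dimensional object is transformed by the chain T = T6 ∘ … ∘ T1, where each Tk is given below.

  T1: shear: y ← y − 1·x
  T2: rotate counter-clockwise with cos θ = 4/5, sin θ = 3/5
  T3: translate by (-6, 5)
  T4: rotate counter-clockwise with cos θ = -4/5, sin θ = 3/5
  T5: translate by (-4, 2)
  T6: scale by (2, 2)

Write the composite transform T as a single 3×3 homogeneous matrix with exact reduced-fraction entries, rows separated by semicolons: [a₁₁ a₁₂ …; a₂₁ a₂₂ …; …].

T = [-2 0 -22/5; 2 -2 -56/5; 0 0 1]

T1 = [1 0 0; -1 1 0; 0 0 1]
T2·T1 = [7/5 -3/5 0; -1/5 4/5 0; 0 0 1]
T3·…·T1 = [7/5 -3/5 -6; -1/5 4/5 5; 0 0 1]
T4·…·T1 = [-1 0 9/5; 1 -1 -38/5; 0 0 1]
T5·…·T1 = [-1 0 -11/5; 1 -1 -28/5; 0 0 1]
T6·…·T1 = [-2 0 -22/5; 2 -2 -56/5; 0 0 1]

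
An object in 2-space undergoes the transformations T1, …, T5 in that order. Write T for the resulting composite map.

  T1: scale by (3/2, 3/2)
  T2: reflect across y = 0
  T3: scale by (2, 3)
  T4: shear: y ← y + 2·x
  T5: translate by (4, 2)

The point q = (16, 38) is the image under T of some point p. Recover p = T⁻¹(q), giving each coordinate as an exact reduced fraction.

T1 = [3/2 0 0; 0 3/2 0; 0 0 1]
T2·T1 = [3/2 0 0; 0 -3/2 0; 0 0 1]
T3·…·T1 = [3 0 0; 0 -9/2 0; 0 0 1]
T4·…·T1 = [3 0 0; 6 -9/2 0; 0 0 1]
T5·…·T1 = [3 0 4; 6 -9/2 2; 0 0 1]
det M = -27/2; M⁻¹ = [1/3 0 -4/3; 4/9 -2/9 -4/3; 0 0 1]
M⁻¹ · (16, 38)ᵀ = (4, -8/3)ᵀ

p = (4, -8/3)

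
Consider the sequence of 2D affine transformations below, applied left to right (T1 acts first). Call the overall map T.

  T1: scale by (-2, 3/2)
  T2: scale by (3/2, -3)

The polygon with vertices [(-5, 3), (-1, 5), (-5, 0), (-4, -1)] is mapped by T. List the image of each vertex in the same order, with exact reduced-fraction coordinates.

image vertices: (15, -27/2), (3, -45/2), (15, 0), (12, 9/2)

T1 scale by (-2, 3/2): (-5, 3) → (10, 9/2); (-1, 5) → (2, 15/2); (-5, 0) → (10, 0); (-4, -1) → (8, -3/2)
T2 scale by (3/2, -3): (10, 9/2) → (15, -27/2); (2, 15/2) → (3, -45/2); (10, 0) → (15, 0); (8, -3/2) → (12, 9/2)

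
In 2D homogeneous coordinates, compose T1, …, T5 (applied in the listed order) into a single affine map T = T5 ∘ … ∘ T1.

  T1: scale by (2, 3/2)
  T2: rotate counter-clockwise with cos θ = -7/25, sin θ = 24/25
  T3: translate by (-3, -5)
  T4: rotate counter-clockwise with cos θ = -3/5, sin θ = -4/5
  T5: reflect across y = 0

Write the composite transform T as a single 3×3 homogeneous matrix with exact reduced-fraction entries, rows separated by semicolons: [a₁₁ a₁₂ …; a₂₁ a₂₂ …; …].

T = [234/125 66/125 -11/5; 88/125 -351/250 -27/5; 0 0 1]

T1 = [2 0 0; 0 3/2 0; 0 0 1]
T2·T1 = [-14/25 -36/25 0; 48/25 -21/50 0; 0 0 1]
T3·…·T1 = [-14/25 -36/25 -3; 48/25 -21/50 -5; 0 0 1]
T4·…·T1 = [234/125 66/125 -11/5; -88/125 351/250 27/5; 0 0 1]
T5·…·T1 = [234/125 66/125 -11/5; 88/125 -351/250 -27/5; 0 0 1]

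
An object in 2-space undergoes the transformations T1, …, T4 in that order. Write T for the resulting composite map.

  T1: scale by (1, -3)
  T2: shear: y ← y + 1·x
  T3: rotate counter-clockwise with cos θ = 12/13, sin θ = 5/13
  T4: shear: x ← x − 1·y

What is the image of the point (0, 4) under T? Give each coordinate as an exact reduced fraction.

T(p) = (204/13, -144/13)

T1 scale by (1, -3): (0, 4) → (0, -12)
T2 shear: y ← y + 1·x: (0, -12) → (0, -12)
T3 rotate counter-clockwise with cos θ = 12/13, sin θ = 5/13: (0, -12) → (60/13, -144/13)
T4 shear: x ← x − 1·y: (60/13, -144/13) → (204/13, -144/13)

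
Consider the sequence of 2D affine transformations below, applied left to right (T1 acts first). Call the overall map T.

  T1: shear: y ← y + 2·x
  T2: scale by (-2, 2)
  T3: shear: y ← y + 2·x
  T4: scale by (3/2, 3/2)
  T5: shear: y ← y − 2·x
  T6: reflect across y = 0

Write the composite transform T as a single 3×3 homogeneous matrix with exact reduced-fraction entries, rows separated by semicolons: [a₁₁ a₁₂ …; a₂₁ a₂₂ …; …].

T1 = [1 0 0; 2 1 0; 0 0 1]
T2·T1 = [-2 0 0; 4 2 0; 0 0 1]
T3·…·T1 = [-2 0 0; 0 2 0; 0 0 1]
T4·…·T1 = [-3 0 0; 0 3 0; 0 0 1]
T5·…·T1 = [-3 0 0; 6 3 0; 0 0 1]
T6·…·T1 = [-3 0 0; -6 -3 0; 0 0 1]

T = [-3 0 0; -6 -3 0; 0 0 1]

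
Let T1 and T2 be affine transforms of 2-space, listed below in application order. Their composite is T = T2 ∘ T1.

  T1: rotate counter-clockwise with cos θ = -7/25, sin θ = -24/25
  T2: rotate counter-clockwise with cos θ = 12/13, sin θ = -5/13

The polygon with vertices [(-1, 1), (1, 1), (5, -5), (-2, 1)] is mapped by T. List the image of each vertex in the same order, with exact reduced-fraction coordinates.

image vertices: (457/325, 49/325), (49/325, -457/325), (-457/65, -49/65), (661/325, 302/325)

T1 rotate counter-clockwise with cos θ = -7/25, sin θ = -24/25: (-1, 1) → (31/25, 17/25); (1, 1) → (17/25, -31/25); (5, -5) → (-31/5, -17/5); (-2, 1) → (38/25, 41/25)
T2 rotate counter-clockwise with cos θ = 12/13, sin θ = -5/13: (31/25, 17/25) → (457/325, 49/325); (17/25, -31/25) → (49/325, -457/325); (-31/5, -17/5) → (-457/65, -49/65); (38/25, 41/25) → (661/325, 302/325)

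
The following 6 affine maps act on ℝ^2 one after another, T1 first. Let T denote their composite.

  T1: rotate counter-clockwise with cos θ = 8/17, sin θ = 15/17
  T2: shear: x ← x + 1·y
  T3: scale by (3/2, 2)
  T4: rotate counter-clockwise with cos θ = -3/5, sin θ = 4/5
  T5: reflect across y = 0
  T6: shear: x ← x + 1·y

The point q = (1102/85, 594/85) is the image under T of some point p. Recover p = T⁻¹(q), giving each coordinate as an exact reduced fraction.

T1 = [8/17 -15/17 0; 15/17 8/17 0; 0 0 1]
T2·T1 = [23/17 -7/17 0; 15/17 8/17 0; 0 0 1]
T3·…·T1 = [69/34 -21/34 0; 30/17 16/17 0; 0 0 1]
T4·…·T1 = [-447/170 -13/34 0; 48/85 -18/17 0; 0 0 1]
T5·…·T1 = [-447/170 -13/34 0; -48/85 18/17 0; 0 0 1]
T6·…·T1 = [-543/170 23/34 0; -48/85 18/17 0; 0 0 1]
det M = -3; M⁻¹ = [-6/17 23/102 0; -16/85 181/170 0; 0 0 1]
M⁻¹ · (1102/85, 594/85)ᵀ = (-3, 5)ᵀ

p = (-3, 5)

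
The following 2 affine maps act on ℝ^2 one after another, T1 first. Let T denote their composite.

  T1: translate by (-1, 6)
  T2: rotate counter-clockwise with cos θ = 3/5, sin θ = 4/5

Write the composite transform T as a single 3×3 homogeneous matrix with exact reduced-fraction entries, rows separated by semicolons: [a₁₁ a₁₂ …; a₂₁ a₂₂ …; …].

T = [3/5 -4/5 -27/5; 4/5 3/5 14/5; 0 0 1]

T1 = [1 0 -1; 0 1 6; 0 0 1]
T2·T1 = [3/5 -4/5 -27/5; 4/5 3/5 14/5; 0 0 1]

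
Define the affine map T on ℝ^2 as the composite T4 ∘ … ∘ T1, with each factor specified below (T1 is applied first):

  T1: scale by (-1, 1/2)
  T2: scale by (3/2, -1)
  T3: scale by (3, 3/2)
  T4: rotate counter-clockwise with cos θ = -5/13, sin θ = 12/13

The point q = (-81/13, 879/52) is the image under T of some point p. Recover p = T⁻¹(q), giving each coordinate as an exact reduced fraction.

p = (-4, 1)

T1 = [-1 0 0; 0 1/2 0; 0 0 1]
T2·T1 = [-3/2 0 0; 0 -1/2 0; 0 0 1]
T3·…·T1 = [-9/2 0 0; 0 -3/4 0; 0 0 1]
T4·…·T1 = [45/26 9/13 0; -54/13 15/52 0; 0 0 1]
det M = 27/8; M⁻¹ = [10/117 -8/39 0; 16/13 20/39 0; 0 0 1]
M⁻¹ · (-81/13, 879/52)ᵀ = (-4, 1)ᵀ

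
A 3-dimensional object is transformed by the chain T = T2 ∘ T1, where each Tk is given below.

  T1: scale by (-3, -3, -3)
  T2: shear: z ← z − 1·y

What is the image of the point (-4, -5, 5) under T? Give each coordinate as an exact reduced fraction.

T(p) = (12, 15, -30)

T1 scale by (-3, -3, -3): (-4, -5, 5) → (12, 15, -15)
T2 shear: z ← z − 1·y: (12, 15, -15) → (12, 15, -30)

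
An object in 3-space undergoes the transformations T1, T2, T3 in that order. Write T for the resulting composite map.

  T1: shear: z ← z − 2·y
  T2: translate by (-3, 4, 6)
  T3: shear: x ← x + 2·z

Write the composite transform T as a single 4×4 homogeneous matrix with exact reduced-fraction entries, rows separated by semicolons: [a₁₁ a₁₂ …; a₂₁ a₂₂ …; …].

T1 = [1 0 0 0; 0 1 0 0; 0 -2 1 0; 0 0 0 1]
T2·T1 = [1 0 0 -3; 0 1 0 4; 0 -2 1 6; 0 0 0 1]
T3·…·T1 = [1 -4 2 9; 0 1 0 4; 0 -2 1 6; 0 0 0 1]

T = [1 -4 2 9; 0 1 0 4; 0 -2 1 6; 0 0 0 1]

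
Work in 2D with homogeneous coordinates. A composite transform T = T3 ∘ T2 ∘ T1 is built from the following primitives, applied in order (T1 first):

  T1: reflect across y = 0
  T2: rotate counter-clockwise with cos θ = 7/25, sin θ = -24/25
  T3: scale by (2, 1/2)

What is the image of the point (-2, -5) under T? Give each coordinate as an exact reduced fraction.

T1 reflect across y = 0: (-2, -5) → (-2, 5)
T2 rotate counter-clockwise with cos θ = 7/25, sin θ = -24/25: (-2, 5) → (106/25, 83/25)
T3 scale by (2, 1/2): (106/25, 83/25) → (212/25, 83/50)

T(p) = (212/25, 83/50)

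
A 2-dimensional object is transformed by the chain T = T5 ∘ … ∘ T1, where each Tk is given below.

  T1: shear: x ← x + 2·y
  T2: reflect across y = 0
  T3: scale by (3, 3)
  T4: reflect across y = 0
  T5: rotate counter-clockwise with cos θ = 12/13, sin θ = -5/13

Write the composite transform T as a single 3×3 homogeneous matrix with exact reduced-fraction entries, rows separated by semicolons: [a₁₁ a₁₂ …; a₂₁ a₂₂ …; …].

T1 = [1 2 0; 0 1 0; 0 0 1]
T2·T1 = [1 2 0; 0 -1 0; 0 0 1]
T3·…·T1 = [3 6 0; 0 -3 0; 0 0 1]
T4·…·T1 = [3 6 0; 0 3 0; 0 0 1]
T5·…·T1 = [36/13 87/13 0; -15/13 6/13 0; 0 0 1]

T = [36/13 87/13 0; -15/13 6/13 0; 0 0 1]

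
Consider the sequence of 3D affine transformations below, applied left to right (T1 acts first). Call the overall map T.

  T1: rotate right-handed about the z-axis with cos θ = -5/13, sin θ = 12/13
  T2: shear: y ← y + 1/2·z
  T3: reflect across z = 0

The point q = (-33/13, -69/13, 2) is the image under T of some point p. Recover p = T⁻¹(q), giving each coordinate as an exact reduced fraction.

p = (-3, 4, -2)

T1 = [-5/13 -12/13 0 0; 12/13 -5/13 0 0; 0 0 1 0; 0 0 0 1]
T2·T1 = [-5/13 -12/13 0 0; 12/13 -5/13 1/2 0; 0 0 1 0; 0 0 0 1]
T3·…·T1 = [-5/13 -12/13 0 0; 12/13 -5/13 1/2 0; 0 0 -1 0; 0 0 0 1]
det M = -1; M⁻¹ = [-5/13 12/13 6/13 0; -12/13 -5/13 -5/26 0; 0 0 -1 0; 0 0 0 1]
M⁻¹ · (-33/13, -69/13, 2)ᵀ = (-3, 4, -2)ᵀ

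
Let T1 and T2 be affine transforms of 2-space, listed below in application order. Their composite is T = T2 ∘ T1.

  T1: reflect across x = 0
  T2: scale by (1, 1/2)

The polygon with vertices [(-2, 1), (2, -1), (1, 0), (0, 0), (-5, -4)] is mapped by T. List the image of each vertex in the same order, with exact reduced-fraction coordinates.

T1 reflect across x = 0: (-2, 1) → (2, 1); (2, -1) → (-2, -1); (1, 0) → (-1, 0); (0, 0) → (0, 0); (-5, -4) → (5, -4)
T2 scale by (1, 1/2): (2, 1) → (2, 1/2); (-2, -1) → (-2, -1/2); (-1, 0) → (-1, 0); (0, 0) → (0, 0); (5, -4) → (5, -2)

image vertices: (2, 1/2), (-2, -1/2), (-1, 0), (0, 0), (5, -2)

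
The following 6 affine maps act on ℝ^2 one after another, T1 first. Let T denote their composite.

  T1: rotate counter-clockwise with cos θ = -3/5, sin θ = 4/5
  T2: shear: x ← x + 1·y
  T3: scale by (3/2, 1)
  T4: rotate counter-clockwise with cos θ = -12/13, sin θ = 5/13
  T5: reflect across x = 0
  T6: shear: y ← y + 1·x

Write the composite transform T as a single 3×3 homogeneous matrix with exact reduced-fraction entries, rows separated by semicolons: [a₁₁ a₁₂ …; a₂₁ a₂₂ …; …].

T1 = [-3/5 -4/5 0; 4/5 -3/5 0; 0 0 1]
T2·T1 = [1/5 -7/5 0; 4/5 -3/5 0; 0 0 1]
T3·…·T1 = [3/10 -21/10 0; 4/5 -3/5 0; 0 0 1]
T4·…·T1 = [-38/65 141/65 0; -81/130 -33/130 0; 0 0 1]
T5·…·T1 = [38/65 -141/65 0; -81/130 -33/130 0; 0 0 1]
T6·…·T1 = [38/65 -141/65 0; -1/26 -63/26 0; 0 0 1]

T = [38/65 -141/65 0; -1/26 -63/26 0; 0 0 1]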